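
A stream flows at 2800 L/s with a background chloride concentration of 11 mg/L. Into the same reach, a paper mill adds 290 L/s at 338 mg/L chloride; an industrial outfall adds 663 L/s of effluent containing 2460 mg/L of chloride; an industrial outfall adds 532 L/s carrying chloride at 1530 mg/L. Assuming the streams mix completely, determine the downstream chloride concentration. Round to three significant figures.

Conservation of mass: C = (2800·11.00 + 290.0·338.0 + 663.0·2460 + 532.0·1530) / 4285 = 2574000/4285 = 600.6 mg/L.

601 mg/L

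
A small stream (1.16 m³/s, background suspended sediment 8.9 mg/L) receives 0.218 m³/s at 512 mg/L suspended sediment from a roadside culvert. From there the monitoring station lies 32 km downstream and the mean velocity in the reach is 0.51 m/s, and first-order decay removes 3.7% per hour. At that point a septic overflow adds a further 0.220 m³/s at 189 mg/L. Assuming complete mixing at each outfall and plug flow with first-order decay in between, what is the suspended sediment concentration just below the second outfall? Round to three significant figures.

65.6 mg/L

Conservation of mass: C = (1.160·8.900 + 0.2180·512.0) / 1.378 = 121.9/1.378 = 88.49 mg/L; combined flow 1.378 m³/s.
Travel time t = 32·1000 / 0.51 = 62750 s = 17.43 h.
3.7%/h lost → k = −ln(1 − 0.037) = 0.03770 h⁻¹.
After decay, C = 88.49 × e^(−kt) = 88.49 × 0.5183 = 45.87 mg/L.
At the second outfall, C = (1.378·45.87 + 0.2200·189.0) / (1.378 + 0.2200) = 65.57 mg/L.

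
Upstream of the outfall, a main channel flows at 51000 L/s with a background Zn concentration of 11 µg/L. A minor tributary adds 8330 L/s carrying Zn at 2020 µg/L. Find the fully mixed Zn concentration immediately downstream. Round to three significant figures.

293 µg/L

Flow-weighted average: C = (51000·11.00 + 8330·2020) / 59330 = 17390000/59330 = 293.1 µg/L.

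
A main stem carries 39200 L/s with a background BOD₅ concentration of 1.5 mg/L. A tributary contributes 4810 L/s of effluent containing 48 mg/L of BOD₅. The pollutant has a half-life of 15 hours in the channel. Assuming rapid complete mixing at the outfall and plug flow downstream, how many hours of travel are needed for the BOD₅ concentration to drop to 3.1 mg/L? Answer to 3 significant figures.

16.3 h

Mixed concentration C = ΣQC/ΣQ = (39200·1.500 + 4810·48.00) / 44010 = 289700/44010 = 6.582 mg/L.
Half-life 15 h → k = ln 2 / 15 = 0.04621 h⁻¹ = 1.109 d⁻¹.
6.582·exp(−k·t) = 3.1 → t = ln(6.582/3.1)/k = 58660 s = 16.29 h.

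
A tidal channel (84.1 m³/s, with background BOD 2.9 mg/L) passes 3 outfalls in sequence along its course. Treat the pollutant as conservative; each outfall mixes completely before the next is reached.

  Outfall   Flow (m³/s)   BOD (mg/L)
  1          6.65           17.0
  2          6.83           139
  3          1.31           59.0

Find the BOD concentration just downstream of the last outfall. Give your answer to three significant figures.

14.0 mg/L

Below outfall 1: Q → 90.75 m³/s, C = (84.10·2.900 + 6.650·17.00)/90.75 = 3.933 mg/L.
Below outfall 2: Q → 97.58 m³/s, C = (90.75·3.933 + 6.830·139.0)/97.58 = 13.39 mg/L.
Below outfall 3: Q → 98.89 m³/s, C = (97.58·13.39 + 1.310·59.00)/98.89 = 13.99 mg/L.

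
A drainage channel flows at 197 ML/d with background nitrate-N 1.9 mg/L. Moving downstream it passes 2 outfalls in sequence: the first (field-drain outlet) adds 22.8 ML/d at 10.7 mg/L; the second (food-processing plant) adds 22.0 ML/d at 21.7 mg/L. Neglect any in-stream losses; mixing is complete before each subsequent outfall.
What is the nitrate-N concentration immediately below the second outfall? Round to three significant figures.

4.53 mg/L

Outfall 1: combined Q = 219.8 ML/d; C = (197.0·1.900 + 22.80·10.70)/219.8 = 2.813 mg/L.
Outfall 2: combined Q = 241.8 ML/d; C = (219.8·2.813 + 22.00·21.70)/241.8 = 4.531 mg/L.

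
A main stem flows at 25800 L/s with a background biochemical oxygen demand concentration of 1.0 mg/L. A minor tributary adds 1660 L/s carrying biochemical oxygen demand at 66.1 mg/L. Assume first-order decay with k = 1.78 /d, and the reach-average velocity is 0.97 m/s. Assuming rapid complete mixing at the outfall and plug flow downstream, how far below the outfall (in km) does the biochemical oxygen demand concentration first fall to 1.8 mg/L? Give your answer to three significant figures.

Mixed concentration C = ΣQC/ΣQ = (25800·1.000 + 1660·66.10) / 27460 = 135500/27460 = 4.935 mg/L.
Set 4.935·exp(−k·t) = 1.8 → t = ln(4.935/1.8)/k = 48960 s = 13.60 h.
Distance = v·t = 0.97·48960 = 47490 m = 47.49 km.

47.5 km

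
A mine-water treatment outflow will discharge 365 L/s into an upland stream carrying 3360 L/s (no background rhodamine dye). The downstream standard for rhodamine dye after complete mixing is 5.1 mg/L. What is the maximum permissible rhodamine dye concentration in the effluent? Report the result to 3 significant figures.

52.0 mg/L

At the limit, (Qr·Cr + Qe·Cₑ)/(Qr + Qe) = 5.1:
Cₑ = (3725·5.1 − 3360·0) / 365.0 = 52.05 mg/L.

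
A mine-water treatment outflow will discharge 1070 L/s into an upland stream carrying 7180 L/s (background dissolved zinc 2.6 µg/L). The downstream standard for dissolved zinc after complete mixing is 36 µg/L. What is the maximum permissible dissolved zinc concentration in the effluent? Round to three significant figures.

260 µg/L

At the limit, (Qr·Cr + Qe·Cₑ)/(Qr + Qe) = 36:
Cₑ = (8250·36 − 7180·2.600) / 1070 = 260.1 µg/L.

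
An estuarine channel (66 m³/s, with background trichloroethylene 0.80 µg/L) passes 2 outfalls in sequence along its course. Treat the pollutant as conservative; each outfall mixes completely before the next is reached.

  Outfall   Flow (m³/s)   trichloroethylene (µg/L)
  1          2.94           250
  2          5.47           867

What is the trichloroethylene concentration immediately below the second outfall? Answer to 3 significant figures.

74.3 µg/L

After outfall 1: Q = 66.00 + 2.940 = 68.94 m³/s; C = (66.00·0.8000 + 2.940·250.0)/68.94 = 11.43 µg/L.
After outfall 2: Q = 68.94 + 5.470 = 74.41 m³/s; C = (68.94·11.43 + 5.470·867.0)/74.41 = 74.32 µg/L.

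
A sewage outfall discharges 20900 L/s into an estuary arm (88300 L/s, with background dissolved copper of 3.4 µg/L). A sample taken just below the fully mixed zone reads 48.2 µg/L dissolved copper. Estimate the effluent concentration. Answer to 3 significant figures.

237 µg/L

Mass balance: 88300·3.400 + 20900·Cₑ = 109200·48.20
→ Cₑ = (109200·48.20 − 88300·3.400) / 20900 = 237.5 µg/L.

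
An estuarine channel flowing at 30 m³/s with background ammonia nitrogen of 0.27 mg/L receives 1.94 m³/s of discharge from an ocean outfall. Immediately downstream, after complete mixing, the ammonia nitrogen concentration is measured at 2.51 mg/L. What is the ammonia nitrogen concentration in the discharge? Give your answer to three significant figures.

37.1 mg/L

Mass balance: 30.00·0.2700 + 1.940·Cₑ = 31.94·2.510
→ Cₑ = (31.94·2.510 − 30.00·0.2700) / 1.940 = 37.15 mg/L.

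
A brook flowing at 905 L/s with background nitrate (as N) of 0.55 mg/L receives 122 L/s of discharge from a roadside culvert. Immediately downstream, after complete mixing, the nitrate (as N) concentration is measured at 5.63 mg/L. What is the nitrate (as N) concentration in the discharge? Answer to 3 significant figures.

Mass balance: 905.0·0.5500 + 122.0·Cₑ = 1027·5.630
→ Cₑ = (1027·5.630 − 905.0·0.5500) / 122.0 = 43.31 mg/L.

43.3 mg/L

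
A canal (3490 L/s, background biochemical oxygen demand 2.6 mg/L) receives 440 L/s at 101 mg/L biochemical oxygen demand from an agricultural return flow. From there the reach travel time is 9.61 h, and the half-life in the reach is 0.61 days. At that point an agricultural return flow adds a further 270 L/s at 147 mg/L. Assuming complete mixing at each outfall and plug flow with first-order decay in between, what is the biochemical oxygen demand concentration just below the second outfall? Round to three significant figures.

Mass balance: C = (3490·2.600 + 440.0·101.0) / 3930 = 53510/3930 = 13.62 mg/L; combined flow 3930 L/s.
Half-life 0.61 d → k = ln 2 / 0.61 = 1.136 d⁻¹.
First-order decay: C = 13.62·exp(−k·t) = 13.62·0.6345 = 8.639 mg/L.
At the second outfall, C = (3930·8.639 + 270.0·147.0) / (3930 + 270.0) = 17.53 mg/L.

17.5 mg/L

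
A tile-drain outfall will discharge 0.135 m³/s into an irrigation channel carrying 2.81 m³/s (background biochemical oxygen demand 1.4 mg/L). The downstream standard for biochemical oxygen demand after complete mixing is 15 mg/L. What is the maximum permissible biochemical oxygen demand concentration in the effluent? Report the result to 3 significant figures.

At the limit, (Qr·Cr + Qe·Cₑ)/(Qr + Qe) = 15:
Cₑ = (2.945·15 − 2.810·1.400) / 0.1350 = 298.1 mg/L.

298 mg/L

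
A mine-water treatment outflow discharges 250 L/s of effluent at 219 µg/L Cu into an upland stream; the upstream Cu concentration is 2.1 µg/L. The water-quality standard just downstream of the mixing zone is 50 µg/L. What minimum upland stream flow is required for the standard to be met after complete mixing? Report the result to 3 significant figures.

882 L/s

Set C_mix = 50: (Q·2.100 + 250.0·219.0) / (Q + 250.0) = 50
→ Q = 250.0·(219.0 − 50)/(50 − 2.100) = 882.0 L/s.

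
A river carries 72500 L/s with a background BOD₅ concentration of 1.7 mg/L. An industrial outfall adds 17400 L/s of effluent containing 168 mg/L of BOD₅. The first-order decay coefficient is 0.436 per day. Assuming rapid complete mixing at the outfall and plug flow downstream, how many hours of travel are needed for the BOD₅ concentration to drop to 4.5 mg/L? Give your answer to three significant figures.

Mixed concentration C = ΣQC/ΣQ = (72500·1.700 + 17400·168.0) / 89900 = 3046000/89900 = 33.89 mg/L.
33.89·exp(−k·t) = 4.5 → t = ln(33.89/4.5)/k = 400100 s = 111.1 h.

111 h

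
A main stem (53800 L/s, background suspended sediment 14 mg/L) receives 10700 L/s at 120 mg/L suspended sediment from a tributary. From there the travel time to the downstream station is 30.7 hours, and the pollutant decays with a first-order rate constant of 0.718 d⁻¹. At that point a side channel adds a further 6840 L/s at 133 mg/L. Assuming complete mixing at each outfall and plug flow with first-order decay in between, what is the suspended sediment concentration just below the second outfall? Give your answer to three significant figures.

24.1 mg/L

Mass balance: C = (53800·14.00 + 10700·120.0) / 64500 = 2037000/64500 = 31.58 mg/L; combined flow 64500 L/s.
After decay, C = 31.58 × e^(−kt) = 31.58 × 0.3991 = 12.61 mg/L.
At the second outfall, C = (64500·12.61 + 6840·133.0) / (64500 + 6840) = 24.15 mg/L.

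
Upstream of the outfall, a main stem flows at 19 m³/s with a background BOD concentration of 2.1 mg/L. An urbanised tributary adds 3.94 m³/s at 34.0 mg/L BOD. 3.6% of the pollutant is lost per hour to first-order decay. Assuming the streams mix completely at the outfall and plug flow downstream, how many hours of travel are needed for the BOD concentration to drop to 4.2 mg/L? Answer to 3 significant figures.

Mixed concentration C = ΣQC/ΣQ = (19.00·2.100 + 3.940·34.00) / 22.94 = 173.9/22.94 = 7.579 mg/L.
3.6%/h lost → k = −ln(1 − 0.036) = 0.03666 h⁻¹.
7.579·exp(−k·t) = 4.2 → t = ln(7.579/4.2)/k = 57960 s = 16.10 h.

16.1 h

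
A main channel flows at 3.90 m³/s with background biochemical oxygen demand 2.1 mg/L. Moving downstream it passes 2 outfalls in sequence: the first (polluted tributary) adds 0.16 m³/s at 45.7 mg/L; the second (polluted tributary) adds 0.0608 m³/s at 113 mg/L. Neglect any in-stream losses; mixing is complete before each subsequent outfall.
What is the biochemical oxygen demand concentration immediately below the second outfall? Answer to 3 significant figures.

After outfall 1: Q = 3.900 + 0.1600 = 4.060 m³/s; C = (3.900·2.100 + 0.1600·45.70)/4.060 = 3.818 mg/L.
After outfall 2: Q = 4.060 + 0.06080 = 4.121 m³/s; C = (4.060·3.818 + 0.06080·113.0)/4.121 = 5.429 mg/L.

5.43 mg/L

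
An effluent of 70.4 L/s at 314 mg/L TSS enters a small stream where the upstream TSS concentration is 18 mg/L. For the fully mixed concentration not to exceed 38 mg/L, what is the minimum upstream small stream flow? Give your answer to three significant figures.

972 L/s

Set C_mix = 38: (Q·18.00 + 70.40·314.0) / (Q + 70.40) = 38
→ Q = 70.40·(314.0 − 38)/(38 − 18.00) = 971.5 L/s.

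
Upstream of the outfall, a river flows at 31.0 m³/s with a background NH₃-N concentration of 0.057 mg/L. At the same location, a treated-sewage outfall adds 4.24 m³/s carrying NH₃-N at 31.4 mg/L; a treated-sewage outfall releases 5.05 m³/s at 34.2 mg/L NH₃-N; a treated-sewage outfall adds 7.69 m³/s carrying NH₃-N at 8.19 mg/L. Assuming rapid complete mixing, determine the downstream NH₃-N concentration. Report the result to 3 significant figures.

7.72 mg/L

Mass balance: C = (31.00·0.05700 + 4.240·31.40 + 5.050·34.20 + 7.690·8.190) / 47.98 = 370.6/47.98 = 7.724 mg/L.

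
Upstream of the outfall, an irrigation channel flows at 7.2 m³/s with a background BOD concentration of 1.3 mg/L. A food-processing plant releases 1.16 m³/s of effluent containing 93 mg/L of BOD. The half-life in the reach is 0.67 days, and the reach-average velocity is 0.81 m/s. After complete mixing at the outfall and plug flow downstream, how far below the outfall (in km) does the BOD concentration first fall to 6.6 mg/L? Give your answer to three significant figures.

51.0 km

Mixed concentration C = ΣQC/ΣQ = (7.200·1.300 + 1.160·93.00) / 8.360 = 117.2/8.360 = 14.02 mg/L.
Half-life 0.67 d → k = ln 2 / 0.67 = 1.035 d⁻¹.
Set 14.02·exp(−k·t) = 6.6 → t = ln(14.02/6.6)/k = 62940 s = 17.48 h.
Distance = v·t = 0.81·62940 = 50990 m = 50.99 km.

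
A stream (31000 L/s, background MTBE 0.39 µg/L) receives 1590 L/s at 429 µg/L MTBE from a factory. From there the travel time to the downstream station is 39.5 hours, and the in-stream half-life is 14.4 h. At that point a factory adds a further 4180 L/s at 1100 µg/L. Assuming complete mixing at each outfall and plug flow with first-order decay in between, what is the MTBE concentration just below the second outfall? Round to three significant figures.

128 µg/L

Flow-weighted average: C = (31000·0.3900 + 1590·429.0) / 32590 = 694200/32590 = 21.30 µg/L; combined flow 32590 L/s.
Half-life 14.4 h → k = ln 2 / 14.4 = 0.04814 h⁻¹ = 1.155 d⁻¹.
After decay, C = 21.30 × e^(−kt) = 21.30 × 0.1494 = 3.182 µg/L.
At the second outfall, C = (32590·3.182 + 4180·1100) / (32590 + 4180) = 127.9 µg/L.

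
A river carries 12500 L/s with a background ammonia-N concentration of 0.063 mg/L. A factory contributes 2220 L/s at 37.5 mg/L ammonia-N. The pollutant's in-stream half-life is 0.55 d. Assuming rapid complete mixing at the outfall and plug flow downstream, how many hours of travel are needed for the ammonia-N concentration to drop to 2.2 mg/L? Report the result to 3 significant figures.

18.2 h

Mixed concentration C = ΣQC/ΣQ = (12500·0.06300 + 2220·37.50) / 14720 = 84040/14720 = 5.709 mg/L.
Half-life 0.55 d → k = ln 2 / 0.55 = 1.260 d⁻¹.
5.709·exp(−k·t) = 2.2 → t = ln(5.709/2.2)/k = 65380 s = 18.16 h.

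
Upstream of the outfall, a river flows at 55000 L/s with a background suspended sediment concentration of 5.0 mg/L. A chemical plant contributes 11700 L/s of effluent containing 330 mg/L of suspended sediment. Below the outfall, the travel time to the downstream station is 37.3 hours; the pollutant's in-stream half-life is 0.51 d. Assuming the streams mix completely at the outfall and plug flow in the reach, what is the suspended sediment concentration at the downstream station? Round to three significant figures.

7.50 mg/L

Mass balance: C = (55000·5.000 + 11700·330.0) / 66700 = 4136000/66700 = 62.01 mg/L.
Half-life 0.51 d → k = ln 2 / 0.51 = 1.359 d⁻¹.
Decay over the reach: 62.01·exp(−kt) = 62.01·0.1210 = 7.501 mg/L.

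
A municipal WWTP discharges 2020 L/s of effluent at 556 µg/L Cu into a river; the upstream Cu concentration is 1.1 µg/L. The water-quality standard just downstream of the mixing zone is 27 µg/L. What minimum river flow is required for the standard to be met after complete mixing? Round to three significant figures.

41300 L/s

Set C_mix = 27: (Q·1.100 + 2020·556.0) / (Q + 2020) = 27
→ Q = 2020·(556.0 − 27)/(27 − 1.100) = 41260 L/s.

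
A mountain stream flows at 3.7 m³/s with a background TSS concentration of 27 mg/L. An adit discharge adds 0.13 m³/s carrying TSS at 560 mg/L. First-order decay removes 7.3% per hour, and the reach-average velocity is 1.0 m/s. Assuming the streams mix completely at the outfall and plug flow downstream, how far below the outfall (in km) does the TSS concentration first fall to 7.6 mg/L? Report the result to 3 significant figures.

Mass balance: C = (3.700·27.00 + 0.1300·560.0) / 3.830 = 172.7/3.830 = 45.09 mg/L.
7.3%/h lost → k = −ln(1 − 0.073) = 0.07580 h⁻¹.
Set 45.09·exp(−k·t) = 7.6 → t = ln(45.09/7.6)/k = 84560 s = 23.49 h.
Distance = v·t = 1.0·84560 = 84560 m = 84.56 km.

84.6 km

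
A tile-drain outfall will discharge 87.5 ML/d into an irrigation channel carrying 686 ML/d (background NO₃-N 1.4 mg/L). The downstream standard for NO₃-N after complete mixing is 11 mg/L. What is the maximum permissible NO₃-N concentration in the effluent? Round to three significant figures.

At the limit, (Qr·Cr + Qe·Cₑ)/(Qr + Qe) = 11:
Cₑ = (773.5·11 − 686.0·1.400) / 87.50 = 86.26 mg/L.

86.3 mg/L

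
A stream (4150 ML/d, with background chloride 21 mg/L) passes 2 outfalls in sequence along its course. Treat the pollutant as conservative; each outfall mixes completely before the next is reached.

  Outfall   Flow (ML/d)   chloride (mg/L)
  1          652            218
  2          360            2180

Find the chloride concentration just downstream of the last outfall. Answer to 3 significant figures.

Outfall 1: combined Q = 4802 ML/d; C = (4150·21.00 + 652.0·218.0)/4802 = 47.75 mg/L.
Outfall 2: combined Q = 5162 ML/d; C = (4802·47.75 + 360.0·2180)/5162 = 196.5 mg/L.

196 mg/L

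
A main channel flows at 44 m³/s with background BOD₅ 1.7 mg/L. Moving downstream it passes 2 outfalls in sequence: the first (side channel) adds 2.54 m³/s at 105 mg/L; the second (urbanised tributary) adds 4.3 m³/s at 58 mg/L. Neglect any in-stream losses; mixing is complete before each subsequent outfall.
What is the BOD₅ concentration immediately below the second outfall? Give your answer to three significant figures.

11.6 mg/L

Outfall 1: combined Q = 46.54 m³/s; C = (44.00·1.700 + 2.540·105.0)/46.54 = 7.338 mg/L.
Outfall 2: combined Q = 50.84 m³/s; C = (46.54·7.338 + 4.300·58.00)/50.84 = 11.62 mg/L.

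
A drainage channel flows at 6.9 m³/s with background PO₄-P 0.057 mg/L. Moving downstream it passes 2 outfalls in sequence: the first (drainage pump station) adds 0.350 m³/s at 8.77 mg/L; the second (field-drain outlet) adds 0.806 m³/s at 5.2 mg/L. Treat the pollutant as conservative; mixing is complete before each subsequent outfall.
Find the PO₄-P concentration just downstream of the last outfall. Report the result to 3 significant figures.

0.950 mg/L

Below outfall 1: Q → 7.250 m³/s, C = (6.900·0.05700 + 0.3500·8.770)/7.250 = 0.4776 mg/L.
Below outfall 2: Q → 8.056 m³/s, C = (7.250·0.4776 + 0.8060·5.200)/8.056 = 0.9501 mg/L.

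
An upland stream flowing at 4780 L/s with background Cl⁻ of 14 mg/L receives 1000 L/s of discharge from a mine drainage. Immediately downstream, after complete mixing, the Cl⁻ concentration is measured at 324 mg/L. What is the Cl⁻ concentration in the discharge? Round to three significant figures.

Mass balance: 4780·14.00 + 1000·Cₑ = 5780·324.0
→ Cₑ = (5780·324.0 − 4780·14.00) / 1000 = 1806 mg/L.

1810 mg/L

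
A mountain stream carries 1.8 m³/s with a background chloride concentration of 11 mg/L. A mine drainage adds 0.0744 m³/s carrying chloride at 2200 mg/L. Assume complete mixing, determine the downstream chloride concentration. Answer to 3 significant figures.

Flow-weighted average: C = (1.800·11.00 + 0.07440·2200) / 1.874 = 183.5/1.874 = 97.89 mg/L.

97.9 mg/L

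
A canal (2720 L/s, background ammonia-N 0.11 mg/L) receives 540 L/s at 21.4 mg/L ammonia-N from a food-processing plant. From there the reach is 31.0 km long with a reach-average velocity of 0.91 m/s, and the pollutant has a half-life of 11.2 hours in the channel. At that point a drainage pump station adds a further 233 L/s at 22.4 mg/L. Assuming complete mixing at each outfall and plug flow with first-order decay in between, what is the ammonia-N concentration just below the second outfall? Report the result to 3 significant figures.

3.38 mg/L

Conservation of mass: C = (2720·0.1100 + 540.0·21.40) / 3260 = 11860/3260 = 3.637 mg/L; combined flow 3260 L/s.
Travel time t = 31.0·1000 / 0.91 = 34070 s = 9.463 h.
Half-life 11.2 h → k = ln 2 / 11.2 = 0.06189 h⁻¹ = 1.485 d⁻¹.
First-order decay: C = 3.637·exp(−k·t) = 3.637·0.5568 = 2.025 mg/L.
At the second outfall, C = (3260·2.025 + 233.0·22.40) / (3260 + 233.0) = 3.384 mg/L.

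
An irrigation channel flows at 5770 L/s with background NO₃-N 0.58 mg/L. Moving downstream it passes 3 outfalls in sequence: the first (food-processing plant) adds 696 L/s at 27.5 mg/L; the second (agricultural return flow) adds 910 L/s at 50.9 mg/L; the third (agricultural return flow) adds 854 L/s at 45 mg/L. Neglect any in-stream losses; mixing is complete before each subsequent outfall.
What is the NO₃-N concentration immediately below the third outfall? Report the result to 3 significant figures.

Below outfall 1: Q → 6466 L/s, C = (5770·0.5800 + 696.0·27.50)/6466 = 3.478 mg/L.
Below outfall 2: Q → 7376 L/s, C = (6466·3.478 + 910.0·50.90)/7376 = 9.328 mg/L.
Below outfall 3: Q → 8230 L/s, C = (7376·9.328 + 854.0·45.00)/8230 = 13.03 mg/L.

13.0 mg/L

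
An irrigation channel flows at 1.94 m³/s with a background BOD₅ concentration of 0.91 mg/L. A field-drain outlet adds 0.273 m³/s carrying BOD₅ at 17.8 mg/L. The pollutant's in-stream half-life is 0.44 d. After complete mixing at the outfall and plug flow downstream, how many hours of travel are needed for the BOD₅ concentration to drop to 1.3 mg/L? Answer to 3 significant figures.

12.7 h

Flow-weighted average: C = (1.940·0.9100 + 0.2730·17.80) / 2.213 = 6.625/2.213 = 2.994 mg/L.
Half-life 0.44 d → k = ln 2 / 0.44 = 1.575 d⁻¹.
2.994·exp(−k·t) = 1.3 → t = ln(2.994/1.3)/k = 45750 s = 12.71 h.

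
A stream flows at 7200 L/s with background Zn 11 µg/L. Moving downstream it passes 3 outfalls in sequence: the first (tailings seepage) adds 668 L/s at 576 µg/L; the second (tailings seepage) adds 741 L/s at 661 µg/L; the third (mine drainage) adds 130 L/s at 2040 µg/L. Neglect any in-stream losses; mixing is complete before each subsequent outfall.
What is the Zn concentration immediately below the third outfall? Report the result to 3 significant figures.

Outfall 1: combined Q = 7868 L/s; C = (7200·11.00 + 668.0·576.0)/7868 = 58.97 µg/L.
Outfall 2: combined Q = 8609 L/s; C = (7868·58.97 + 741.0·661.0)/8609 = 110.8 µg/L.
Outfall 3: combined Q = 8739 L/s; C = (8609·110.8 + 130.0·2040)/8739 = 139.5 µg/L.

139 µg/L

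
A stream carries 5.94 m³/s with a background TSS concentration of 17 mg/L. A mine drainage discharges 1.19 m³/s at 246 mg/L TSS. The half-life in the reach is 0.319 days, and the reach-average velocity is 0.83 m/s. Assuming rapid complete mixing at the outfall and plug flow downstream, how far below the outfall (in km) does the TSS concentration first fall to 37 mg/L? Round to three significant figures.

13.2 km

Mass balance: C = (5.940·17.00 + 1.190·246.0) / 7.130 = 393.7/7.130 = 55.22 mg/L.
Half-life 0.319 d → k = ln 2 / 0.319 = 2.173 d⁻¹.
Set 55.22·exp(−k·t) = 37 → t = ln(55.22/37)/k = 15920 s = 4.423 h.
Distance = v·t = 0.83·15920 = 13210 m = 13.21 km.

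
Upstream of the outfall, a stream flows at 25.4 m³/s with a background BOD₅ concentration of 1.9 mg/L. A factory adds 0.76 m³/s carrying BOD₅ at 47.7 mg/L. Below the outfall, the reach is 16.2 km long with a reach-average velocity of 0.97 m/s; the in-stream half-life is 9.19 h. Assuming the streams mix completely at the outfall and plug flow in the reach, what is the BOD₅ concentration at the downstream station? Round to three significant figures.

Conservation of mass: C = (25.40·1.900 + 0.7600·47.70) / 26.16 = 84.51/26.16 = 3.231 mg/L.
Travel time t = 16.2·1000 / 0.97 = 16700 s = 4.639 h.
Half-life 9.19 h → k = ln 2 / 9.19 = 0.07542 h⁻¹ = 1.810 d⁻¹.
Decay over the reach: 3.231·exp(−kt) = 3.231·0.7048 = 2.277 mg/L.

2.28 mg/L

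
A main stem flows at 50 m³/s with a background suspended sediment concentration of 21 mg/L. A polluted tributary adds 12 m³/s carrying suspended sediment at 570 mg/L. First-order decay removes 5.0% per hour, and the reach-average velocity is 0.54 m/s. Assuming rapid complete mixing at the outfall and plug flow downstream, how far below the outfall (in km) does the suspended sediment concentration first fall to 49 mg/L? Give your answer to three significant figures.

Mixed concentration C = ΣQC/ΣQ = (50.00·21.00 + 12.00·570.0) / 62.00 = 7890/62.00 = 127.3 mg/L.
5.0%/h lost → k = −ln(1 − 0.05) = 0.05129 h⁻¹.
Set 127.3·exp(−k·t) = 49 → t = ln(127.3/49)/k = 66980 s = 18.61 h.
Distance = v·t = 0.54·66980 = 36170 m = 36.17 km.

36.2 km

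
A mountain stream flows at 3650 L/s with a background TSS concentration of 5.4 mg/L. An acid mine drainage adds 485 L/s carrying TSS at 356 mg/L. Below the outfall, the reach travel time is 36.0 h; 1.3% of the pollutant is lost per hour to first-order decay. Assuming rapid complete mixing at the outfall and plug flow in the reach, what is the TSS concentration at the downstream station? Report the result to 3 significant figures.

29.0 mg/L

Conservation of mass: C = (3650·5.400 + 485.0·356.0) / 4135 = 192400/4135 = 46.52 mg/L.
1.3%/h lost → k = −ln(1 − 0.013) = 0.01309 h⁻¹.
First-order decay: C = 46.52·exp(−k·t) = 46.52·0.6243 = 29.05 mg/L.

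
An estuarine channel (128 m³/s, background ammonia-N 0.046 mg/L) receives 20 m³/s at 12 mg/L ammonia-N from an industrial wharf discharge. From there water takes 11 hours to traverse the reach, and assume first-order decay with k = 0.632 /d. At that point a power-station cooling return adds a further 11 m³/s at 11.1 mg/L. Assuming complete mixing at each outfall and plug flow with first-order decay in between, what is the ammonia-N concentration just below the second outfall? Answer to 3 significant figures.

After mixing, C = (128.0·0.04600 + 20.00·12.00) / 148.0 = 245.9/148.0 = 1.661 mg/L; combined flow 148.0 m³/s.
Applying C = C₀e^(−kt): 1.661 × 0.7485 = 1.244 mg/L.
Second outfall: C = (148.0·1.244 + 11.00·11.10)/159.0 = 1.925 mg/L.

1.93 mg/L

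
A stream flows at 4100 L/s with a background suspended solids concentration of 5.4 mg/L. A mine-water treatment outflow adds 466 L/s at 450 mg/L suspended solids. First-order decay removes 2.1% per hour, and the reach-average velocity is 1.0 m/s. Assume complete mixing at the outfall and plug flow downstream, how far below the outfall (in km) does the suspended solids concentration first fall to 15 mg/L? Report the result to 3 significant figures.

Mass balance: C = (4100·5.400 + 466.0·450.0) / 4566 = 231800/4566 = 50.78 mg/L.
2.1%/h lost → k = −ln(1 − 0.021) = 0.02122 h⁻¹.
Set 50.78·exp(−k·t) = 15 → t = ln(50.78/15)/k = 206800 s = 57.45 h.
Distance = v·t = 1.0·206800 = 206800 m = 206.8 km.

207 km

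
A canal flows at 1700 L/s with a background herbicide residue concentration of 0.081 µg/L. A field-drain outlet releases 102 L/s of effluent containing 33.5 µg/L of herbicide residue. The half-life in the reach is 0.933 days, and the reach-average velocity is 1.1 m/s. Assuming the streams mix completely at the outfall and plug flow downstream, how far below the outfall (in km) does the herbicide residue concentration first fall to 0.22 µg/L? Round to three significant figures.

281 km

After mixing, C = (1700·0.08100 + 102.0·33.50) / 1802 = 3555/1802 = 1.973 µg/L.
Half-life 0.933 d → k = ln 2 / 0.933 = 0.7429 d⁻¹.
Set 1.973·exp(−k·t) = 0.22 → t = ln(1.973/0.22)/k = 255100 s = 70.86 h.
Distance = v·t = 1.1·255100 = 280600 m = 280.6 km.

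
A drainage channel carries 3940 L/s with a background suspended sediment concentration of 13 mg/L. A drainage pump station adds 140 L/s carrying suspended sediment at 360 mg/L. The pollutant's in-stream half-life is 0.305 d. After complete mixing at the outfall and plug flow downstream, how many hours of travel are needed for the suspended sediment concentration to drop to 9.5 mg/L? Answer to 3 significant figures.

10.2 h

After mixing, C = (3940·13.00 + 140.0·360.0) / 4080 = 101600/4080 = 24.91 mg/L.
Half-life 0.305 d → k = ln 2 / 0.305 = 2.273 d⁻¹.
24.91·exp(−k·t) = 9.5 → t = ln(24.91/9.5)/k = 36640 s = 10.18 h.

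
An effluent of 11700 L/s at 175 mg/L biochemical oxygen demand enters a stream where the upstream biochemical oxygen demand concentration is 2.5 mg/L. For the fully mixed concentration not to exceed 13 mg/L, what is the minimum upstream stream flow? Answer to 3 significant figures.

181000 L/s

Set C_mix = 13: (Q·2.500 + 11700·175.0) / (Q + 11700) = 13
→ Q = 11700·(175.0 − 13)/(13 − 2.500) = 180500 L/s.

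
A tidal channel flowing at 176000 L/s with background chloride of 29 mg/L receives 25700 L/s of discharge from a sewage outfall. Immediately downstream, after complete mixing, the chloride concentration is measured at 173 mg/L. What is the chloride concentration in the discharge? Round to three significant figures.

1160 mg/L

Mass balance: 176000·29.00 + 25700·Cₑ = 201700·173.0
→ Cₑ = (201700·173.0 − 176000·29.00) / 25700 = 1159 mg/L.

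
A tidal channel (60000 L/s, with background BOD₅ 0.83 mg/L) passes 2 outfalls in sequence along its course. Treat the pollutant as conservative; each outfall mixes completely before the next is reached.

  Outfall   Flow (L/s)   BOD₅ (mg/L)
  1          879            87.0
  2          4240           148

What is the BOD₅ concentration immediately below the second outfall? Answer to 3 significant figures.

11.6 mg/L

Below outfall 1: Q → 60880 L/s, C = (60000·0.8300 + 879.0·87.00)/60880 = 2.074 mg/L.
Below outfall 2: Q → 65120 L/s, C = (60880·2.074 + 4240·148.0)/65120 = 11.58 mg/L.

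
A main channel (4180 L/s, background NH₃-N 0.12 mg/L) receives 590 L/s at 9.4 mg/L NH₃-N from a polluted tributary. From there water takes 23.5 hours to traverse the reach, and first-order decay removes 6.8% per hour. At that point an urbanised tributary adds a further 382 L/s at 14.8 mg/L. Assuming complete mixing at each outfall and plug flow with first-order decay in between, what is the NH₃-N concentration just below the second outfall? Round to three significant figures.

1.32 mg/L

Flow-weighted average: C = (4180·0.1200 + 590.0·9.400) / 4770 = 6048/4770 = 1.268 mg/L; combined flow 4770 L/s.
6.8%/h lost → k = −ln(1 − 0.068) = 0.07042 h⁻¹.
Applying C = C₀e^(−kt): 1.268 × 0.1911 = 0.2423 mg/L.
At the second outfall, C = (4770·0.2423 + 382.0·14.80) / (4770 + 382.0) = 1.322 mg/L.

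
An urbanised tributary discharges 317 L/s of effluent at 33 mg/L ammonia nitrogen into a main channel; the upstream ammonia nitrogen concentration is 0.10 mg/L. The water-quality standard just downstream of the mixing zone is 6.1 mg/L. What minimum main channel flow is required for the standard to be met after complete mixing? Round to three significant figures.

Set C_mix = 6.1: (Q·0.1000 + 317.0·33.00) / (Q + 317.0) = 6.1
→ Q = 317.0·(33.00 − 6.1)/(6.1 − 0.1000) = 1421 L/s.

1420 L/s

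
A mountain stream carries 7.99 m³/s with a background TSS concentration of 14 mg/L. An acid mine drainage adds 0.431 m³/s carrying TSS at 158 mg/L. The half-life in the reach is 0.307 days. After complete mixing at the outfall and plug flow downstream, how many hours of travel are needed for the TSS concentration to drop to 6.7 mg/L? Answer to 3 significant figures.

12.3 h

After mixing, C = (7.990·14.00 + 0.4310·158.0) / 8.421 = 180.0/8.421 = 21.37 mg/L.
Half-life 0.307 d → k = ln 2 / 0.307 = 2.258 d⁻¹.
21.37·exp(−k·t) = 6.7 → t = ln(21.37/6.7)/k = 44390 s = 12.33 h.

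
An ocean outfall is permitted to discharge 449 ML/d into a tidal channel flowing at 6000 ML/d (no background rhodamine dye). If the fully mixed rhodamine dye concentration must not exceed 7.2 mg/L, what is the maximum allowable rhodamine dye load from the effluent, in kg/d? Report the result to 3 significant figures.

Mass balance at the limit: 6000·0 + 449.0·Cₑ = 6449·7.2 → Cₑ = 103.4 mg/L.
449.0 ML/d = 5.197 m³/s. Load = 5.197 m³/s × 103.4 g/m³ × 86 400 s/d = 46430 kg/d.

46400 kg/d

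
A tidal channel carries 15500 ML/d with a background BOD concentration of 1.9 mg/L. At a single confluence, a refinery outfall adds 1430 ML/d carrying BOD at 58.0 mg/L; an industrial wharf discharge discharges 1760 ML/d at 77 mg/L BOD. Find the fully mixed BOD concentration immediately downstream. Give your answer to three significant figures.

13.3 mg/L

Mass balance: C = (15500·1.900 + 1430·58.00 + 1760·77.00) / 18690 = 247900/18690 = 13.26 mg/L.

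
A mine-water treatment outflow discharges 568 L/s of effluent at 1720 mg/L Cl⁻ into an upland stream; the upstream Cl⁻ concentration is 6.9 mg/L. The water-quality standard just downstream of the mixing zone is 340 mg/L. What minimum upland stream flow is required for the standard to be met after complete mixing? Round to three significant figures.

Set C_mix = 340: (Q·6.900 + 568.0·1720) / (Q + 568.0) = 340
→ Q = 568.0·(1720 − 340)/(340 − 6.900) = 2353 L/s.

2350 L/s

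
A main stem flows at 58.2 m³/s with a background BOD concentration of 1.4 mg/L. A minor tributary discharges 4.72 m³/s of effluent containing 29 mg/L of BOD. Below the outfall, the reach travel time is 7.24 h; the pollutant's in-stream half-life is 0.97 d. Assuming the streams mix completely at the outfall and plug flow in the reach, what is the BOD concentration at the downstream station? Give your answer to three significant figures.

Mass balance: C = (58.20·1.400 + 4.720·29.00) / 62.92 = 218.4/62.92 = 3.470 mg/L.
Half-life 0.97 d → k = ln 2 / 0.97 = 0.7146 d⁻¹.
Applying C = C₀e^(−kt): 3.470 × 0.8061 = 2.797 mg/L.

2.80 mg/L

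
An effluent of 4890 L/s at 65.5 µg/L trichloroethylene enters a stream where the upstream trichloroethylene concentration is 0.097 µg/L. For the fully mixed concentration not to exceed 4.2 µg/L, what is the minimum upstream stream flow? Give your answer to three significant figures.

Set C_mix = 4.2: (Q·0.09700 + 4890·65.50) / (Q + 4890) = 4.2
→ Q = 4890·(65.50 − 4.2)/(4.2 − 0.09700) = 73060 L/s.

73100 L/s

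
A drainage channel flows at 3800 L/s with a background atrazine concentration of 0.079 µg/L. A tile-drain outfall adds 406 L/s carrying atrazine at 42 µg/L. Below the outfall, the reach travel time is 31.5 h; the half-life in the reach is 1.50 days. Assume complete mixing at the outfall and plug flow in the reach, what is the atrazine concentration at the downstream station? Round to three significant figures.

Conservation of mass: C = (3800·0.07900 + 406.0·42.00) / 4206 = 17350/4206 = 4.126 µg/L.
Half-life 1.50 d → k = ln 2 / 1.50 = 0.4621 d⁻¹.
After decay, C = 4.126 × e^(−kt) = 4.126 × 0.5453 = 2.249 µg/L.

2.25 µg/L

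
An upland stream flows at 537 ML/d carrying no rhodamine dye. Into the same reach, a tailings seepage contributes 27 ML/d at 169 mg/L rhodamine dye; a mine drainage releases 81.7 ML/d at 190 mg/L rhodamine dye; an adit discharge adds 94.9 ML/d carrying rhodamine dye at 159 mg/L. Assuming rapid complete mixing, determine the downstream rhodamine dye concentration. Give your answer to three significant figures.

47.5 mg/L

Mass balance: C = (537.0·0 + 27.00·169.0 + 81.70·190.0 + 94.90·159.0) / 740.6 = 35180/740.6 = 47.50 mg/L.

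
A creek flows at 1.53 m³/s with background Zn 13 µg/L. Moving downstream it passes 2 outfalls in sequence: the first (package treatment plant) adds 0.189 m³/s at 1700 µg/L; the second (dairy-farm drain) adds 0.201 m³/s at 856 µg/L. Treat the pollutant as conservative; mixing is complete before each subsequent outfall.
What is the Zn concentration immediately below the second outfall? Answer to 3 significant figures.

267 µg/L

Below outfall 1: Q → 1.719 m³/s, C = (1.530·13.00 + 0.1890·1700)/1.719 = 198.5 µg/L.
Below outfall 2: Q → 1.920 m³/s, C = (1.719·198.5 + 0.2010·856.0)/1.920 = 267.3 µg/L.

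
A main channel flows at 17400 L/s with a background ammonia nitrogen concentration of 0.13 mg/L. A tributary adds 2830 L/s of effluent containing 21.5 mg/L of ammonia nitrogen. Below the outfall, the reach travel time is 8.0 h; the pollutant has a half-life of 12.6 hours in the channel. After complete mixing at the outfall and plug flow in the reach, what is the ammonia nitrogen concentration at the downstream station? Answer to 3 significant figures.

2.01 mg/L

Flow-weighted average: C = (17400·0.1300 + 2830·21.50) / 20230 = 63110/20230 = 3.119 mg/L.
Half-life 12.6 h → k = ln 2 / 12.6 = 0.05501 h⁻¹ = 1.320 d⁻¹.
First-order decay: C = 3.119·exp(−k·t) = 3.119·0.6440 = 2.009 mg/L.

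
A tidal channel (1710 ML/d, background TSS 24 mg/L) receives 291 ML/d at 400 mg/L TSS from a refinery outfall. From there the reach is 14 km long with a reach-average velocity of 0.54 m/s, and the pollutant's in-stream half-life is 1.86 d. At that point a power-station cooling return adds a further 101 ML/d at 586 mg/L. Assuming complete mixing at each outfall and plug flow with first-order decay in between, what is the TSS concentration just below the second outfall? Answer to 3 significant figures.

After mixing, C = (1710·24.00 + 291.0·400.0) / 2001 = 157400/2001 = 78.68 mg/L; combined flow 2001 ML/d.
Travel time t = 14·1000 / 0.54 = 25930 s = 7.202 h.
Half-life 1.86 d → k = ln 2 / 1.86 = 0.3727 d⁻¹.
Applying C = C₀e^(−kt): 78.68 × 0.8942 = 70.36 mg/L.
Second outfall: C = (2001·70.36 + 101.0·586.0)/2102 = 95.13 mg/L.

95.1 mg/L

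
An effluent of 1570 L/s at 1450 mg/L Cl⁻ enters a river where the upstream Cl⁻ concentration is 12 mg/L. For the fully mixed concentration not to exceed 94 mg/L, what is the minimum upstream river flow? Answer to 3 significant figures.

26000 L/s

Set C_mix = 94: (Q·12.00 + 1570·1450) / (Q + 1570) = 94
→ Q = 1570·(1450 − 94)/(94 − 12.00) = 25960 L/s.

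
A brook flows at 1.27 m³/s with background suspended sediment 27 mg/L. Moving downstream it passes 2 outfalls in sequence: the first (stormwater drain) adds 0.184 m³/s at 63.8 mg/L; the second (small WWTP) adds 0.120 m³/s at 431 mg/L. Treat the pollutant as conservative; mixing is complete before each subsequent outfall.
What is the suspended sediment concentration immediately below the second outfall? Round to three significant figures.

62.1 mg/L

After outfall 1: Q = 1.270 + 0.1840 = 1.454 m³/s; C = (1.270·27.00 + 0.1840·63.80)/1.454 = 31.66 mg/L.
After outfall 2: Q = 1.454 + 0.1200 = 1.574 m³/s; C = (1.454·31.66 + 0.1200·431.0)/1.574 = 62.10 mg/L.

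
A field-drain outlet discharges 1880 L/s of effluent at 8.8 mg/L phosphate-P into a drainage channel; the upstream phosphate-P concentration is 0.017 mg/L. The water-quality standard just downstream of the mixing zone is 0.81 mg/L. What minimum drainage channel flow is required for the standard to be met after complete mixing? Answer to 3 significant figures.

18900 L/s

Set C_mix = 0.81: (Q·0.01700 + 1880·8.800) / (Q + 1880) = 0.81
→ Q = 1880·(8.800 − 0.81)/(0.81 − 0.01700) = 18940 L/s.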